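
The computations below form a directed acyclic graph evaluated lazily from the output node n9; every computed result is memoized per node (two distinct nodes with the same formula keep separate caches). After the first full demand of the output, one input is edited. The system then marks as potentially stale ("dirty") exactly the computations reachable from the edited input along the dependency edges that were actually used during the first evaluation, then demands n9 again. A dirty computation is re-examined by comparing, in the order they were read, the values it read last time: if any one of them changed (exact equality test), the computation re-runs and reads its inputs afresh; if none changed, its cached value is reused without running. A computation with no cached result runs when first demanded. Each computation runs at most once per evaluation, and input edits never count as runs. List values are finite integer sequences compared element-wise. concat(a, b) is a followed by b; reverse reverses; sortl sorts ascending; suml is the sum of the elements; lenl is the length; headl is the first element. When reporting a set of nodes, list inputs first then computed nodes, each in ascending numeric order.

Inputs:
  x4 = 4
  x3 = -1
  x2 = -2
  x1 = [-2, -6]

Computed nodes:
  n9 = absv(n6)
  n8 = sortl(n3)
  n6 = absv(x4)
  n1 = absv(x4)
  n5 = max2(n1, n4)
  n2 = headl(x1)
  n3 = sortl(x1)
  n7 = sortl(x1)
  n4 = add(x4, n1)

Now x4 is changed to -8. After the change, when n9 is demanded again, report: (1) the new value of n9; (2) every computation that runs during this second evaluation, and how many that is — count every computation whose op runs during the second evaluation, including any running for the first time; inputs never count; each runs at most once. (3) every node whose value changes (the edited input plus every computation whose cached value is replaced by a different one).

Demanding n9 again yields 8.
2 computations run: n6, n9.
The nodes whose values change: x4, n6, n9.

First demand of the output computes:
  n6 = absv(4) = 4
  n9 = absv(4) = 4

After the edit, cleaning proceeds:
  n6: a read changed (x4 4->-8) — executes, giving 8.
  n9: a read changed (n6 4->8) — executes, giving 8.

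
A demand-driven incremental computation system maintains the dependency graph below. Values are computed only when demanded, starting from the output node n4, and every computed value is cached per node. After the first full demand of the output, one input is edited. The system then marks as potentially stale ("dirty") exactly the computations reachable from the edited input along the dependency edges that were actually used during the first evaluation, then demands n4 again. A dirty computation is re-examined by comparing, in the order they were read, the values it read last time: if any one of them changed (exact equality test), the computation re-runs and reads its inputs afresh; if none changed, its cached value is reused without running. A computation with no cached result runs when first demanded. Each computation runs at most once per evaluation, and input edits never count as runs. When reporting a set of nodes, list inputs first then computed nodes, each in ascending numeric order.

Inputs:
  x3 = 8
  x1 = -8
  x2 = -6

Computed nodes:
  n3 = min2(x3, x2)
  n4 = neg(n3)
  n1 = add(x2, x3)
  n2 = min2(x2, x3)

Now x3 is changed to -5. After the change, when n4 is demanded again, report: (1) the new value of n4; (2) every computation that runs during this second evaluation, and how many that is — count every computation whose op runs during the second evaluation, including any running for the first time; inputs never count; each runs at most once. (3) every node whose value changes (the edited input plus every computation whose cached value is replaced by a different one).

New value of n4: 6.
Computations that run: n3 — 1 in total.
Values that change: x3.
Key observation: the change is absorbed at n3 — it re-runs but produces the same value, and the output's value is unchanged.

First evaluation (everything demanded from the output):
  n3 = min2(8, -6) = -6
  n4 = neg(-6) = 6

Propagation after the edit:
  n3: runs — x3 8->-5; result -6 (same value as before).
  n4: checked — values it read are unchanged (n3 unchanged); reused cached 6 without running.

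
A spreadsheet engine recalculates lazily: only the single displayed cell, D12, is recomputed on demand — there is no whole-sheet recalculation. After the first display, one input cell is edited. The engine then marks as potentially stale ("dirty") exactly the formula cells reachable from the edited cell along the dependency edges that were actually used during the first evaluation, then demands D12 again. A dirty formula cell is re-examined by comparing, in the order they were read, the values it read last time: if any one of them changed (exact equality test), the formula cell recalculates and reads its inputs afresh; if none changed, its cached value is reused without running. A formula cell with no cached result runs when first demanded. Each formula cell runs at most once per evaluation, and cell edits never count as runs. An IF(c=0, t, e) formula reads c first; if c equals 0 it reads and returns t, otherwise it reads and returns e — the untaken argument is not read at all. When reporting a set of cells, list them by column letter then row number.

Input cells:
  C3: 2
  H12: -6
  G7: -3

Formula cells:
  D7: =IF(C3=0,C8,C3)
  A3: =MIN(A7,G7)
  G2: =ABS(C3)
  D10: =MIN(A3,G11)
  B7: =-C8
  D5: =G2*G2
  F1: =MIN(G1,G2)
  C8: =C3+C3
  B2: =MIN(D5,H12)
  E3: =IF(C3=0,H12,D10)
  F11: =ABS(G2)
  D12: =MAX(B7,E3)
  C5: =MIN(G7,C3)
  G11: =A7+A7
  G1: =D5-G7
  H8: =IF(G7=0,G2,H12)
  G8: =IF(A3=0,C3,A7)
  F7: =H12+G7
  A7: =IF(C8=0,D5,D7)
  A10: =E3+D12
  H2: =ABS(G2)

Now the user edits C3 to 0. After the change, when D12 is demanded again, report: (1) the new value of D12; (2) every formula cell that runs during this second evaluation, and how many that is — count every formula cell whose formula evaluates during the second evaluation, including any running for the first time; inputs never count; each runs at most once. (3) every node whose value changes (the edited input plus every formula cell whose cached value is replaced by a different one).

First evaluation (everything demanded from the output):
  C8 = 2 + 2 = 4
  B7 = -(4) = -4
  D7 = IF(C3=0: C3=2 -> else branch C3) = 2
  A7 = IF(C8=0: C8=4 -> else branch D7) = 2
  A3 = MIN(2, -3) = -3
  G11 = 2 + 2 = 4
  D10 = MIN(-3, 4) = -3
  E3 = IF(C3=0: C3=2 -> else branch D10) = -3
  D12 = MAX(-4, -3) = -3

Propagation after the edit:
  C8: runs — C3 2->0; C3 2->0; result 0.
  B7: runs — C8 4->0; result 0.
  D7: marked dirty but never re-examined — demand shifted away from it.
  A7: marked dirty but never re-examined — demand shifted away from it.
  A3: marked dirty but never re-examined — demand shifted away from it.
  G11: marked dirty but never re-examined — demand shifted away from it.
  D10: marked dirty but never re-examined — demand shifted away from it.
  E3: runs — C3 2->0; result -6.
  D12: runs — B7 -4->0; E3 -3->-6; result 0.

Key observation: a condition flipped, so demand moved to the other branch — A3, A7, D7, D10, G11 are never re-examined.

New value of D12: 0.
Formula cells that run: B7, C8, D12, E3 — 4 in total.
Values that change: B7, C3, C8, D12, E3.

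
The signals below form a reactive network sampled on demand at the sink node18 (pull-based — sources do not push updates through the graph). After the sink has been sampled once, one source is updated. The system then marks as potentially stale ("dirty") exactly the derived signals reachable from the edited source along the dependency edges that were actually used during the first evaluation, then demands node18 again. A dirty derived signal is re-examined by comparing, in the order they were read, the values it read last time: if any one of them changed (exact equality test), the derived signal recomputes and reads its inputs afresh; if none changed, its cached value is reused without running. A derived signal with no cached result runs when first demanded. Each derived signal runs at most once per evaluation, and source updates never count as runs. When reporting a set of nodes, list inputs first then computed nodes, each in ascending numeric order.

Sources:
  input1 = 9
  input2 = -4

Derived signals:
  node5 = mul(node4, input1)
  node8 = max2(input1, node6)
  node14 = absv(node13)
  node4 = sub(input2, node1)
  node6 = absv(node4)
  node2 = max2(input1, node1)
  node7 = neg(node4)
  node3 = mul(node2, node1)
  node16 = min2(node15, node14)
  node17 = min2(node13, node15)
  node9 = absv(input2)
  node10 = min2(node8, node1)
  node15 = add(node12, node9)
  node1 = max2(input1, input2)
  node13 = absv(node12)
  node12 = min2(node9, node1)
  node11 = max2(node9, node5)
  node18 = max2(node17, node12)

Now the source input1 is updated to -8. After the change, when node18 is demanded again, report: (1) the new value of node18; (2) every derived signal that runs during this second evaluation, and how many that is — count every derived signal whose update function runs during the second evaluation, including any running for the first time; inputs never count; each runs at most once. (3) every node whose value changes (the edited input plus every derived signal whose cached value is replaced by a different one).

Initial pass — values computed on the first demand:
  node1 = max2(9, -4) = 9
  node9 = absv(-4) = 4
  node12 = min2(4, 9) = 4
  node13 = absv(4) = 4
  node15 = add(4, 4) = 8
  node17 = min2(4, 8) = 4
  node18 = max2(4, 4) = 4

Second demand — change propagation:
  node1: re-runs because input1 9->-8; new result -4.
  node12: re-runs because node1 9->-4; new result -4.
  node13: re-runs because node12 4->-4; new result 4 (unchanged).
  node15: re-runs because node12 4->-4; new result 0.
  node17: re-runs because node15 8->0; new result 0.
  node18: re-runs because node17 4->0; node12 4->-4; new result 0.

node18 now evaluates to 0.
Run set: node1, node12, node13, node15, node17, node18 (6 run).
Changed values: input1, node1, node12, node15, node17, node18.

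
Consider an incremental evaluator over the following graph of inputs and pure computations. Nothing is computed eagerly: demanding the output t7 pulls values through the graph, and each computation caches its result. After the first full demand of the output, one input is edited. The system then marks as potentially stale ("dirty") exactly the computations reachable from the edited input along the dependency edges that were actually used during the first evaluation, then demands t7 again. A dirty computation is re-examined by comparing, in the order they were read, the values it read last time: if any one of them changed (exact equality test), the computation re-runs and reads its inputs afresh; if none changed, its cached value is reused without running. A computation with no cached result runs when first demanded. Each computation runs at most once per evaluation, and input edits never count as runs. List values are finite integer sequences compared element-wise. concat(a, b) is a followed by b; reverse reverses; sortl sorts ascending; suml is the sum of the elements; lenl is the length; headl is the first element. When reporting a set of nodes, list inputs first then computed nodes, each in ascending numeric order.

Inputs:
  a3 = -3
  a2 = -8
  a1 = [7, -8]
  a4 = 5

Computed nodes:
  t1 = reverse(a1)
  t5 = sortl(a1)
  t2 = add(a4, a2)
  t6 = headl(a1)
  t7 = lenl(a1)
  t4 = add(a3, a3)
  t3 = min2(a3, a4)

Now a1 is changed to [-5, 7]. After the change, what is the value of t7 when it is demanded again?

t7 now evaluates to 2.

Initial pass — values computed on the first demand:
  t7 = lenl([7, -8]) = 2

Second demand — change propagation:
  t7: re-runs because a1 [7, -8]->[-5, 7]; new result 2 (unchanged).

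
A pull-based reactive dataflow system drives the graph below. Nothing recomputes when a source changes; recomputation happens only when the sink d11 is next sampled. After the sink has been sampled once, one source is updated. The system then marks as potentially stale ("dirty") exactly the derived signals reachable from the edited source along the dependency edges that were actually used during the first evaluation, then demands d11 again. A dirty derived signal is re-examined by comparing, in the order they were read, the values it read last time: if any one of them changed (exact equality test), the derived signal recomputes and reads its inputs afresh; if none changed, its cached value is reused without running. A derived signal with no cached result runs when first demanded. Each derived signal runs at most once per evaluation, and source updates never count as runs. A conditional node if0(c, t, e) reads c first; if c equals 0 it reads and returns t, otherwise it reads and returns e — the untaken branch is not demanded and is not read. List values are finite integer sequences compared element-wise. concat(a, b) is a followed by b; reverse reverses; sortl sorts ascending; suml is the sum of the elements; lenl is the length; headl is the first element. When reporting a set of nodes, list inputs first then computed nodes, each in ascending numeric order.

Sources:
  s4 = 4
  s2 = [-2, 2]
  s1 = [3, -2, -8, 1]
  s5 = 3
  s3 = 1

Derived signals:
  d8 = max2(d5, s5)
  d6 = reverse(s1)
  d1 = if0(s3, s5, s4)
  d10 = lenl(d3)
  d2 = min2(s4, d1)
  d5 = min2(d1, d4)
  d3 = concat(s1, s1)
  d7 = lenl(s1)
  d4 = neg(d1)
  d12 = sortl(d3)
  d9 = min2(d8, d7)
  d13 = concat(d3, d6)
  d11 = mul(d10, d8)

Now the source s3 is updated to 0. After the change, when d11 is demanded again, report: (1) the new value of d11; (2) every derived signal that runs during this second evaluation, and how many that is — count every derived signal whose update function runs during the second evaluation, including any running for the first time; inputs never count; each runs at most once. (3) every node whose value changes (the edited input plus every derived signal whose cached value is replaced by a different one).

New value of d11: 24.
Derived signals that run: d1, d4, d5, d8 — 4 in total.
Values that change: s3, d1, d4, d5.
Key observation: the change is absorbed at d8 — it re-runs but produces the same value, and the output's value is unchanged.

First evaluation (everything demanded from the output):
  d1 = if0(s3=1 -> else branch s4) = 4
  d3 = concat([3, -2, -8, 1], [3, -2, -8, 1]) = [3, -2, -8, 1, 3, -2, -8, 1]
  d4 = neg(4) = -4
  d5 = min2(4, -4) = -4
  d8 = max2(-4, 3) = 3
  d10 = lenl([3, -2, -8, 1, 3, -2, -8, 1]) = 8
  d11 = mul(8, 3) = 24

Propagation after the edit:
  d1: runs — s3 1->0; result 3.
  d4: runs — d1 4->3; result -3.
  d5: runs — d1 4->3; d4 -4->-3; result -3.
  d8: runs — d5 -4->-3; result 3 (same value as before).
  d11: checked — values it read are unchanged (d10 unchanged, d8 unchanged); reused cached 24 without running.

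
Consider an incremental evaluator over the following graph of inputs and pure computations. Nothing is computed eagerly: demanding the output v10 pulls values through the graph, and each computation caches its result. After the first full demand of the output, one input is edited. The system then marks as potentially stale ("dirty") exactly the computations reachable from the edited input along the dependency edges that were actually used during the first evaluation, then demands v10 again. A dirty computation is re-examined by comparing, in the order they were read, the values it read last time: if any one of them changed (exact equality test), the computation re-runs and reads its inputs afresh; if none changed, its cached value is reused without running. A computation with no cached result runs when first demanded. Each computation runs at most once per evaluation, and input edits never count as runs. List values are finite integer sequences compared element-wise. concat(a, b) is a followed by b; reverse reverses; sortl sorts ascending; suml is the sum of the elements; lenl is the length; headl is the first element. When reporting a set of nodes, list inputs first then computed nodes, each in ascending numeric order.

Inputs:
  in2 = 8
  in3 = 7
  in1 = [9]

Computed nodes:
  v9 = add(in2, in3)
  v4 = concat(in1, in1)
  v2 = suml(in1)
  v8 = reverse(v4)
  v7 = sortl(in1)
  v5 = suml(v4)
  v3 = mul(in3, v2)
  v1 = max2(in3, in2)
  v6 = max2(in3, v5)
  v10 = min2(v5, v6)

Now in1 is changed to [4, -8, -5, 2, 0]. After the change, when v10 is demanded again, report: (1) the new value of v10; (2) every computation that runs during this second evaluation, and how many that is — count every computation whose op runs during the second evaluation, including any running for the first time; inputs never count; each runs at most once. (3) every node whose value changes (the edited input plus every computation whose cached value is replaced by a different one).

v10 now evaluates to -14.
Run set: v4, v5, v6, v10 (4 run).
Changed values: in1, v4, v5, v6, v10.

Initial pass — values computed on the first demand:
  v4 = concat([9], [9]) = [9, 9]
  v5 = suml([9, 9]) = 18
  v6 = max2(7, 18) = 18
  v10 = min2(18, 18) = 18

Second demand — change propagation:
  v4: re-runs because in1 [9]->[4, -8, -5, 2, 0]; in1 [9]->[4, -8, -5, 2, 0]; new result [4, -8, -5, 2, 0, 4, -8, -5, 2, 0].
  v5: re-runs because v4 [9, 9]->[4, -8, -5, 2, 0, 4, -8, -5, 2, 0]; new result -14.
  v6: re-runs because v5 18->-14; new result 7.
  v10: re-runs because v5 18->-14; v6 18->7; new result -14.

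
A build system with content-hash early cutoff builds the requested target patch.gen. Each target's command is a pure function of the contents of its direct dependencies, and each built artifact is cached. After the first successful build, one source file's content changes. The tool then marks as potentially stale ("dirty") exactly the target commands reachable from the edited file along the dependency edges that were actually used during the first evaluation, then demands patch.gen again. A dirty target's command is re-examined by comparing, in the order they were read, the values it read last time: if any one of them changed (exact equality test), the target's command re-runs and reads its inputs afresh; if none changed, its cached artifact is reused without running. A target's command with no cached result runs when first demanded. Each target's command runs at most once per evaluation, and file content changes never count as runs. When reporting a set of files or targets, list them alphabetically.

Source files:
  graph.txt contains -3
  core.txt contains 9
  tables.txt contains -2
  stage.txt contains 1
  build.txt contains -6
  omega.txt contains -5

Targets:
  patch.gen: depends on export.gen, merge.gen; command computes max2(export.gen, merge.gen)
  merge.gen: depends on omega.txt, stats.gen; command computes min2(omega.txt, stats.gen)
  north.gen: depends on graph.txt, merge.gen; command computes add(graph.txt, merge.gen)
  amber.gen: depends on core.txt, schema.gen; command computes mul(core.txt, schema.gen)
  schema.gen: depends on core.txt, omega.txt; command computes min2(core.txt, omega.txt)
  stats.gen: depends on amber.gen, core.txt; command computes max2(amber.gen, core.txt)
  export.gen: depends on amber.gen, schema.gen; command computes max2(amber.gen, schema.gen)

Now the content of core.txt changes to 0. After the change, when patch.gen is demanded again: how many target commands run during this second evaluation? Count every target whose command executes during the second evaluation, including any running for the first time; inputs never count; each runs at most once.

First evaluation (everything demanded from the output):
  schema.gen = min2(9, -5) = -5
  amber.gen = mul(9, -5) = -45
  export.gen = max2(-45, -5) = -5
  stats.gen = max2(-45, 9) = 9
  merge.gen = min2(-5, 9) = -5
  patch.gen = max2(-5, -5) = -5

Propagation after the edit:
  schema.gen: runs — core.txt 9->0; result -5 (same value as before).
  amber.gen: runs — core.txt 9->0; result 0.
  export.gen: runs — amber.gen -45->0; result 0.
  stats.gen: runs — amber.gen -45->0; core.txt 9->0; result 0.
  merge.gen: runs — stats.gen 9->0; result -5 (same value as before).
  patch.gen: runs — export.gen -5->0; result 0.

Target commands that run: amber.gen, export.gen, merge.gen, patch.gen, schema.gen, stats.gen — 6 in total.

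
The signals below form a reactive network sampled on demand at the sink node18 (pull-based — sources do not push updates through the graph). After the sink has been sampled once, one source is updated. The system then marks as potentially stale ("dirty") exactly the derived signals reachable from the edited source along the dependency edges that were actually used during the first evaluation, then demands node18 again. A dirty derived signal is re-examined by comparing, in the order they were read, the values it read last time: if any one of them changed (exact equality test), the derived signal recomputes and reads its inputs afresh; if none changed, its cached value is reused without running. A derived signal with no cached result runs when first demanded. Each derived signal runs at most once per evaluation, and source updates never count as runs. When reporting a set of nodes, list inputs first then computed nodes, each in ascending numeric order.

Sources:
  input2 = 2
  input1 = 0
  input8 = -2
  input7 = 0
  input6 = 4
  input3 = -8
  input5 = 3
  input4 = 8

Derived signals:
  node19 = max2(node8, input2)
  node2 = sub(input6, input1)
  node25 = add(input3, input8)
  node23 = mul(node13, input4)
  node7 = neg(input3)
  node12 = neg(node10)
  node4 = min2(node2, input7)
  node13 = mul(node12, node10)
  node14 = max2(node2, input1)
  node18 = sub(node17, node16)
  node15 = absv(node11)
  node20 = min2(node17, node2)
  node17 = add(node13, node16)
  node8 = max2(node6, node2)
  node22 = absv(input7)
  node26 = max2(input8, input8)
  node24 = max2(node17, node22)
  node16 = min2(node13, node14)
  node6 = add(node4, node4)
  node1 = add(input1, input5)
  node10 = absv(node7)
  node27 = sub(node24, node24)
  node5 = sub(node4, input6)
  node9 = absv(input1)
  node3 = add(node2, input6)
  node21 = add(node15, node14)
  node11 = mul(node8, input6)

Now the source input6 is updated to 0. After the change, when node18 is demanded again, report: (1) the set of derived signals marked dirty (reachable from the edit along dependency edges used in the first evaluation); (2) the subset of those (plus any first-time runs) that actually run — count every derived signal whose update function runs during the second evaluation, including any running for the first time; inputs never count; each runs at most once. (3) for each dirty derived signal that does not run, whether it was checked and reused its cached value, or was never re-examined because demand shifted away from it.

Dirty set: node2, node14, node16, node17, node18.
Run set: node2, node14, node16 (3 run).
Re-examined without running (cache reused): node17, node18.
The important point: node16 recomputes to an identical value, and the output ends up unchanged.

Initial pass — values computed on the first demand:
  node2 = sub(4, 0) = 4
  node7 = neg(-8) = 8
  node10 = absv(8) = 8
  node12 = neg(8) = -8
  node13 = mul(-8, 8) = -64
  node14 = max2(4, 0) = 4
  node16 = min2(-64, 4) = -64
  node17 = add(-64, -64) = -128
  node18 = sub(-128, -64) = -64

Second demand — change propagation:
  node2: re-runs because input6 4->0; new result 0.
  node14: re-runs because node2 4->0; new result 0.
  node16: re-runs because node14 4->0; new result -64 (unchanged).
  node17: re-examined; everything it read last time is the same (node13 unchanged, node16 unchanged) — cache -128 kept, no run.
  node18: re-examined; everything it read last time is the same (node17 unchanged, node16 unchanged) — cache -64 kept, no run.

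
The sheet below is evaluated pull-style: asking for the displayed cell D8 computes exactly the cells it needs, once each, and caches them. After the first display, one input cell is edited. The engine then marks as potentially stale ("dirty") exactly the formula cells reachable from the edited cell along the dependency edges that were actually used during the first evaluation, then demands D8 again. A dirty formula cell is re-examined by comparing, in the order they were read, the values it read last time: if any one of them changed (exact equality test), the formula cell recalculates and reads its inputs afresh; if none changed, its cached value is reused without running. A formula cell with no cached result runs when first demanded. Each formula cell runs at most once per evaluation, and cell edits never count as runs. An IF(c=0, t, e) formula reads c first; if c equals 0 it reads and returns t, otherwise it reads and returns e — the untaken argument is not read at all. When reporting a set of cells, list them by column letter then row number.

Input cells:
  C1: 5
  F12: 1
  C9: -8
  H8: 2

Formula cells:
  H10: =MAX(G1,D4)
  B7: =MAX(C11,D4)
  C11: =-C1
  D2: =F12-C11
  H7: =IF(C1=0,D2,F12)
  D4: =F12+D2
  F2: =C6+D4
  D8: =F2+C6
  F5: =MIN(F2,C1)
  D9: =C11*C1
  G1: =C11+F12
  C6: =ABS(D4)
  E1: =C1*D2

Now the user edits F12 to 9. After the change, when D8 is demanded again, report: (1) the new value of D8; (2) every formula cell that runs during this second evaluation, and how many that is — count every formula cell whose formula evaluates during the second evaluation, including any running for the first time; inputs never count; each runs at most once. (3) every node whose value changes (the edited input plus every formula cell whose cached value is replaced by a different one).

Demanding D8 again yields 69.
5 formula cells run: C6, D2, D4, D8, F2.
The nodes whose values change: C6, D2, D4, D8, F2, F12.

First demand of the output computes:
  C11 = -(5) = -5
  D2 = 1 - -5 = 6
  D4 = 1 + 6 = 7
  C6 = ABS(7) = 7
  F2 = 7 + 7 = 14
  D8 = 14 + 7 = 21

After the edit, cleaning proceeds:
  D2: a read changed (F12 1->9) — executes, giving 14.
  D4: a read changed (F12 1->9; D2 6->14) — executes, giving 23.
  C6: a read changed (D4 7->23) — executes, giving 23.
  F2: a read changed (C6 7->23; D4 7->23) — executes, giving 46.
  D8: a read changed (F2 14->46; C6 7->23) — executes, giving 69.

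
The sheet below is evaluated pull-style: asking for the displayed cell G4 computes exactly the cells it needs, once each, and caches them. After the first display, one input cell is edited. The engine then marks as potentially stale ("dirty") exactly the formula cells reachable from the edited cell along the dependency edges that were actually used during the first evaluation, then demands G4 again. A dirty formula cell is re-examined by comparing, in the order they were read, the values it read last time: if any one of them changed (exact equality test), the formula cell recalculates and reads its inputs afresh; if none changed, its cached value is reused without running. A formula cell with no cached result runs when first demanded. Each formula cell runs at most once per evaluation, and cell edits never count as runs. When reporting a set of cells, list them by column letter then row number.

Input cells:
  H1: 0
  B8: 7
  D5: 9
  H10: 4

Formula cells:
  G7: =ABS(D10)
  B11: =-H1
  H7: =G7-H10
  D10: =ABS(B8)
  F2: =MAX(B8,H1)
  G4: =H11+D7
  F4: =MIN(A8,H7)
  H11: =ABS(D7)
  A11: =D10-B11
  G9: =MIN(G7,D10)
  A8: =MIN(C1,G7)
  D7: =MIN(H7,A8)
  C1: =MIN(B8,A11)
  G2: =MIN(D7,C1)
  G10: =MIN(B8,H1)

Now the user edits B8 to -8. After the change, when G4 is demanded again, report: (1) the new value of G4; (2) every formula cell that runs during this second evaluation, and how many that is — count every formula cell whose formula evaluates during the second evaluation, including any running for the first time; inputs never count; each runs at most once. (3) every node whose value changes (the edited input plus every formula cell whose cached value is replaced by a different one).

First demand of the output computes:
  B11 = -(0) = 0
  D10 = ABS(7) = 7
  A11 = 7 - 0 = 7
  C1 = MIN(7, 7) = 7
  G7 = ABS(7) = 7
  A8 = MIN(7, 7) = 7
  H7 = 7 - 4 = 3
  D7 = MIN(3, 7) = 3
  H11 = ABS(3) = 3
  G4 = 3 + 3 = 6

After the edit, cleaning proceeds:
  D10: a read changed (B8 7->-8) — executes, giving 8.
  A11: a read changed (D10 7->8) — executes, giving 8.
  C1: a read changed (B8 7->-8; A11 7->8) — executes, giving -8.
  G7: a read changed (D10 7->8) — executes, giving 8.
  A8: a read changed (C1 7->-8; G7 7->8) — executes, giving -8.
  H7: a read changed (G7 7->8) — executes, giving 4.
  D7: a read changed (H7 3->4; A8 7->-8) — executes, giving -8.
  H11: a read changed (D7 3->-8) — executes, giving 8.
  G4: a read changed (H11 3->8; D7 3->-8) — executes, giving 0.

Demanding G4 again yields 0.
9 formula cells run: A8, A11, C1, D7, D10, G4, G7, H7, H11.
The nodes whose values change: A8, A11, B8, C1, D7, D10, G4, G7, H7, H11.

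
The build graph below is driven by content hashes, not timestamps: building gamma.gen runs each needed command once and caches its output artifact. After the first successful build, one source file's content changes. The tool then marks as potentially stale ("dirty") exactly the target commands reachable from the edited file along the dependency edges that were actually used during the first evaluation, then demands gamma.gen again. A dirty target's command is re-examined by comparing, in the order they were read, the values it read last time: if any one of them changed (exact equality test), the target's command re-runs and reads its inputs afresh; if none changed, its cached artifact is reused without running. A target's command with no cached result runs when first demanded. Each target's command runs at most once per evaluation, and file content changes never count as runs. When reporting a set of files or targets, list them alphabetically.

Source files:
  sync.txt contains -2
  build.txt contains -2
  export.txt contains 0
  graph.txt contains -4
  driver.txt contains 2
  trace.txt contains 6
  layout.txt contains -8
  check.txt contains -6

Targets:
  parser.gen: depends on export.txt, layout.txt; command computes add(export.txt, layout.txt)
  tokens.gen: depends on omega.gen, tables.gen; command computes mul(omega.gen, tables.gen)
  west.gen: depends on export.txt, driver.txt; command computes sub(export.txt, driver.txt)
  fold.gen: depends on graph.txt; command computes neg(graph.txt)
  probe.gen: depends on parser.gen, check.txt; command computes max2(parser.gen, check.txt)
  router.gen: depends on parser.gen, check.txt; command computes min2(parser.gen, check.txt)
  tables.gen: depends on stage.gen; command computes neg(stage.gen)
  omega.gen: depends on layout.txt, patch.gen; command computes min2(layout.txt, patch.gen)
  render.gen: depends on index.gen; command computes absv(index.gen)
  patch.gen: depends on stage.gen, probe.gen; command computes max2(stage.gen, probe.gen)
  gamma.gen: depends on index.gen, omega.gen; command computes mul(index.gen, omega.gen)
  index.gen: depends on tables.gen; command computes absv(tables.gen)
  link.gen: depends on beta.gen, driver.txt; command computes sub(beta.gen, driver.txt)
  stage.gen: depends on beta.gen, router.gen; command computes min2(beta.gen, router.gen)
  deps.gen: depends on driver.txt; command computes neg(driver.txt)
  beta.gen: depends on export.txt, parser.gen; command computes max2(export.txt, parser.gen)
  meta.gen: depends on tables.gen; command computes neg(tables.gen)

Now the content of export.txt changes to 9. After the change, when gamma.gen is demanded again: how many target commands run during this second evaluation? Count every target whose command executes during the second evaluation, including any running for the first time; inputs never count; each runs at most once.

Run set: beta.gen, gamma.gen, index.gen, omega.gen, parser.gen, patch.gen, probe.gen, router.gen, stage.gen, tables.gen (10 run).

Initial pass — values computed on the first demand:
  parser.gen = add(0, -8) = -8
  beta.gen = max2(0, -8) = 0
  probe.gen = max2(-8, -6) = -6
  router.gen = min2(-8, -6) = -8
  stage.gen = min2(0, -8) = -8
  patch.gen = max2(-8, -6) = -6
  omega.gen = min2(-8, -6) = -8
  tables.gen = neg(-8) = 8
  index.gen = absv(8) = 8
  gamma.gen = mul(8, -8) = -64

Second demand — change propagation:
  parser.gen: re-runs because export.txt 0->9; new result 1.
  beta.gen: re-runs because export.txt 0->9; parser.gen -8->1; new result 9.
  probe.gen: re-runs because parser.gen -8->1; new result 1.
  router.gen: re-runs because parser.gen -8->1; new result -6.
  stage.gen: re-runs because beta.gen 0->9; router.gen -8->-6; new result -6.
  patch.gen: re-runs because stage.gen -8->-6; probe.gen -6->1; new result 1.
  omega.gen: re-runs because patch.gen -6->1; new result -8 (unchanged).
  tables.gen: re-runs because stage.gen -8->-6; new result 6.
  index.gen: re-runs because tables.gen 8->6; new result 6.
  gamma.gen: re-runs because index.gen 8->6; new result -48.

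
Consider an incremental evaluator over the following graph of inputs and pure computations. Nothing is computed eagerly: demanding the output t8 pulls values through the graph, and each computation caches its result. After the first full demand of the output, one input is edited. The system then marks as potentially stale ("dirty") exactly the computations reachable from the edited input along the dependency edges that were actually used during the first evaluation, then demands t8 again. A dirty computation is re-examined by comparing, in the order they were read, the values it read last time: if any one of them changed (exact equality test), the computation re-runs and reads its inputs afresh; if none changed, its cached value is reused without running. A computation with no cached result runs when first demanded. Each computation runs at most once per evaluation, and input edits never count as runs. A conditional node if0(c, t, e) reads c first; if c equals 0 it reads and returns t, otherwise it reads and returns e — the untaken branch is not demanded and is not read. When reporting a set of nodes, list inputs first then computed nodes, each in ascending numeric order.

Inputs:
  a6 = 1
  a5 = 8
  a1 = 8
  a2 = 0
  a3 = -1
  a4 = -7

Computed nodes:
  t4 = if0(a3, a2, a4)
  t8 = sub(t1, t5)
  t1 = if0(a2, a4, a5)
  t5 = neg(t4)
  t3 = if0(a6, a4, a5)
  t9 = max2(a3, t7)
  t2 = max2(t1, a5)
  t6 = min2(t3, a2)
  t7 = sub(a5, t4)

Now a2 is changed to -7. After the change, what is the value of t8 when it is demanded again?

Initial pass — values computed on the first demand:
  t1 = if0(a2=0 -> then branch a4) = -7
  t4 = if0(a3=-1 -> else branch a4) = -7
  t5 = neg(-7) = 7
  t8 = sub(-7, 7) = -14

Second demand — change propagation:
  t1: re-runs because a2 0->-7; new result 8.
  t8: re-runs because t1 -7->8; new result 1.

t8 now evaluates to 1.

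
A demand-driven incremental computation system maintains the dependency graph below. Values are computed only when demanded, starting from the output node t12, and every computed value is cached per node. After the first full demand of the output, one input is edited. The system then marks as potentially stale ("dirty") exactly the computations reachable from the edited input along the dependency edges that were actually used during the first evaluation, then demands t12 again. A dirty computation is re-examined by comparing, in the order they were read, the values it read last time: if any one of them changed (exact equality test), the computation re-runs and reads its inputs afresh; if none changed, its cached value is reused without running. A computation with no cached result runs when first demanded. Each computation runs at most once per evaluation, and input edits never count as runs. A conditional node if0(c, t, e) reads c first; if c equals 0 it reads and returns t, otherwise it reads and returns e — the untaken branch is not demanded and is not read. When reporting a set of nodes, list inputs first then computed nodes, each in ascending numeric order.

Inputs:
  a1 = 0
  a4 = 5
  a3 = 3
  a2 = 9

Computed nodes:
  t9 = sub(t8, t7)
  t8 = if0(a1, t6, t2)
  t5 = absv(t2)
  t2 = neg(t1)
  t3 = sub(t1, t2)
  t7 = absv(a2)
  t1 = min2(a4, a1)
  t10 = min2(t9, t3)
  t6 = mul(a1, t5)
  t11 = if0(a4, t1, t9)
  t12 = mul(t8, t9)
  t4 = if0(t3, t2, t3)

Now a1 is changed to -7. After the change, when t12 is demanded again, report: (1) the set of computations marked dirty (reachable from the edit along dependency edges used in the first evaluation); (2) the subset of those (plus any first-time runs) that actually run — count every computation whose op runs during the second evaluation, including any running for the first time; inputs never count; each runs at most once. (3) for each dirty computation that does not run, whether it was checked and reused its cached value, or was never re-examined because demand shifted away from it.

First evaluation (everything demanded from the output):
  t1 = min2(5, 0) = 0
  t2 = neg(0) = 0
  t5 = absv(0) = 0
  t6 = mul(0, 0) = 0
  t7 = absv(9) = 9
  t8 = if0(a1=0 -> then branch t6) = 0
  t9 = sub(0, 9) = -9
  t12 = mul(0, -9) = 0

Propagation after the edit:
  t1: runs — a1 0->-7; result -7.
  t2: runs — t1 0->-7; result 7.
  t5: marked dirty but never re-examined — demand shifted away from it.
  t6: marked dirty but never re-examined — demand shifted away from it.
  t8: runs — a1 0->-7; result 7.
  t9: runs — t8 0->7; result -2.
  t12: runs — t8 0->7; t9 -9->-2; result -14.

Key observation: a condition flipped, so demand moved to the other branch — t5, t6 are never re-examined.

Marked dirty: t1, t2, t5, t6, t8, t9, t12.
Computations that run: t1, t2, t8, t9, t12 — 5 in total.
Never re-examined (demand shifted away): t5, t6.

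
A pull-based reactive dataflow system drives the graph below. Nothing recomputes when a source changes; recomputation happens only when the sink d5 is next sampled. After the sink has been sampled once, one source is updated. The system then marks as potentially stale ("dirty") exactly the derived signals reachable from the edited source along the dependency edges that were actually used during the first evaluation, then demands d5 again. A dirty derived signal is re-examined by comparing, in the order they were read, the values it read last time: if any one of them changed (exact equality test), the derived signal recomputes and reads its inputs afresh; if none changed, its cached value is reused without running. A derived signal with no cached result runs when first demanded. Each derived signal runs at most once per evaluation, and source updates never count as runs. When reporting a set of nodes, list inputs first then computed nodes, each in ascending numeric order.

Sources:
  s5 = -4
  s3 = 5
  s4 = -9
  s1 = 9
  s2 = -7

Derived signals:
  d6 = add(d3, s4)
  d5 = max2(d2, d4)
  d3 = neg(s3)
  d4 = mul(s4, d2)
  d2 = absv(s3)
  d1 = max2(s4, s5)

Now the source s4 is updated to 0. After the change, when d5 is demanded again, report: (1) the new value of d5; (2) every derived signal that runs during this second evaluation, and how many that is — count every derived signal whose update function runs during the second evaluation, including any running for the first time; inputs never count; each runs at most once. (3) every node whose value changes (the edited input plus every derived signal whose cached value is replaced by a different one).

First evaluation (everything demanded from the output):
  d2 = absv(5) = 5
  d4 = mul(-9, 5) = -45
  d5 = max2(5, -45) = 5

Propagation after the edit:
  d4: runs — s4 -9->0; result 0.
  d5: runs — d4 -45->0; result 5 (same value as before).

New value of d5: 5.
Derived signals that run: d4, d5 — 2 in total.
Values that change: s4, d4.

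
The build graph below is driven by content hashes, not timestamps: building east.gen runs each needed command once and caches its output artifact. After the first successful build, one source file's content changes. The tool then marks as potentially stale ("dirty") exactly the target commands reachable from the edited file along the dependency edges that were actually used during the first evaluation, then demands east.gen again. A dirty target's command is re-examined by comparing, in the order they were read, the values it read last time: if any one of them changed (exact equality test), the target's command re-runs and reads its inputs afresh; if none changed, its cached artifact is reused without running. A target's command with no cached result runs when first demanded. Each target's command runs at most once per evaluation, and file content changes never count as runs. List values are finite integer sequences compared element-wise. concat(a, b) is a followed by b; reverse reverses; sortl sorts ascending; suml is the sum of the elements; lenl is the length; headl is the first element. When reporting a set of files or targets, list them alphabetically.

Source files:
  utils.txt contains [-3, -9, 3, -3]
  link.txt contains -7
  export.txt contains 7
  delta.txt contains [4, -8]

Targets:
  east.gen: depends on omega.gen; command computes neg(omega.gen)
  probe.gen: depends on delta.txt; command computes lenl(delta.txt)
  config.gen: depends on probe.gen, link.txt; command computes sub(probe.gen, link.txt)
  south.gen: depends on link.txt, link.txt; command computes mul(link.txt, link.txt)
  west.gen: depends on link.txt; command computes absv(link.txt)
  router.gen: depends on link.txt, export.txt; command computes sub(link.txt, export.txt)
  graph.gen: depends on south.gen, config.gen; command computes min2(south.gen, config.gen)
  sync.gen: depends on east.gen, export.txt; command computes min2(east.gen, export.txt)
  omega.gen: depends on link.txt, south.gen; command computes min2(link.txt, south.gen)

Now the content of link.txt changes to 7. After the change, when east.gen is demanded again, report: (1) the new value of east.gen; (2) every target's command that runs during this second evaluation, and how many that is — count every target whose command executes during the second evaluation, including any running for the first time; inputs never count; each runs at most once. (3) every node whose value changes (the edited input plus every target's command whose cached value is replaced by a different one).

east.gen now evaluates to -7.
Run set: east.gen, omega.gen, south.gen (3 run).
Changed values: east.gen, link.txt, omega.gen.

Initial pass — values computed on the first demand:
  south.gen = mul(-7, -7) = 49
  omega.gen = min2(-7, 49) = -7
  east.gen = neg(-7) = 7

Second demand — change propagation:
  south.gen: re-runs because link.txt -7->7; link.txt -7->7; new result 49 (unchanged).
  omega.gen: re-runs because link.txt -7->7; new result 7.
  east.gen: re-runs because omega.gen -7->7; new result -7.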